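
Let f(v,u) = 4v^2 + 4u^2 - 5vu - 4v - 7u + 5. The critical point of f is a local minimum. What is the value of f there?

∂f/∂v = 8v - 5u - 4 = 0 and ∂f/∂u = -5v + 8u - 7 = 0, so (v, u) = (67/39, 76/39).
The Hessian has f_{vv} = 8, f_{uu} = 8, f_{vu} = -5, giving D = 39 > 0 with f_{vv} > 0, so the point is a local minimum.
f(67/39, 76/39) = -205/39.

-205/39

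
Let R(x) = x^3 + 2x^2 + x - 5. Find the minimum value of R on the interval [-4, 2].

-41

The derivative is 3x^2 + 4x + 1, which vanishes at x = -1 and x = -1/3.
Evaluating at the critical points and endpoints: R(-4) = -41,  R(-1) = -5,  R(-1/3) = -139/27,  R(2) = 13.
So the minimum is R(-4) = -41.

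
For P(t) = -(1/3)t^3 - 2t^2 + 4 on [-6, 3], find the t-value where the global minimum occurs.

Differentiating, P'(t) = -t^2 - 4t; which vanishes at t = -4 and t = 0.
Candidates: P(-6) = 4,  P(-4) = -20/3,  P(0) = 4,  P(3) = -23.
So the minimum is P(3) = -23.

3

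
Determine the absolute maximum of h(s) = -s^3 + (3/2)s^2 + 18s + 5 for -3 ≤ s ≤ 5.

91/2

Differentiating, h'(s) = -3s^2 + 3s + 18; which vanishes at s = -2 and s = 3.
Compare values at every candidate in [-3, 5]: h(-3) = -17/2; h(-2) = -17; h(3) = 91/2; h(5) = 15/2.
Hence the absolute maximum is 91/2 at s = 3.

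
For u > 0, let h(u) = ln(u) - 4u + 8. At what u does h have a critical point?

h'(u) = 1/u − 4 = 0 gives u = 1/4.
h''(u) = -1/u², which is negative for u > 0, so this is a local maximum.
h(1/4) = 1·ln(1/4) - 1 + 8 ≈ 5.6137.

1/4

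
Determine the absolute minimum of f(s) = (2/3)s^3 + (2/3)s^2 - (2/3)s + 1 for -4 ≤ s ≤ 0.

-85/3

Differentiating, f'(s) = 2s^2 + (4/3)s - 2/3; whose only zero in [-4, 0] is s = -1.
Candidates: f(-4) = -85/3, f(-1) = 5/3, f(0) = 1.
The minimum over the interval is -85/3, attained at s = -4.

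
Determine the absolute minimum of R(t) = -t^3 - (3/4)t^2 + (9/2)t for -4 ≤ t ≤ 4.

Differentiating, R'(t) = -3t^2 - (3/2)t + 9/2; which vanishes at t = -3/2 and t = 1.
Compare values at every candidate in [-4, 4]: R(-4) = 34; R(-3/2) = -81/16; R(1) = 11/4; R(4) = -58.
So the minimum is R(4) = -58.

-58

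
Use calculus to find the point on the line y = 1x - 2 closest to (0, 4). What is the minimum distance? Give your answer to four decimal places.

4.2426

Minimize D(x)^2 = (x + 0)^2 + (x - 6)^2.
d/dx[D^2] = 2(x + 0) + 2·1·(x - 6) = 0 ⇒ x = 3.
Then y = 1 and the distance is √(18) ≈ 4.2426.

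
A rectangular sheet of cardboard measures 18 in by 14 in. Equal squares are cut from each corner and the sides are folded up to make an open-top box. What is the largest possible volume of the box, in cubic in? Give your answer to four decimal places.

With cut size x, the volume is V(x) = x(18 − 2x)(14 − 2x) for 0 < x < 7.
V'(x) = 12x^2 − 128x + 252. Setting V'(x) = 0 gives x ≈ 2.6049 (the root in (0, 7)).
V''(x) = 24x − 128 is negative there, so this is the maximum; V ≈ 292.8648.

292.8648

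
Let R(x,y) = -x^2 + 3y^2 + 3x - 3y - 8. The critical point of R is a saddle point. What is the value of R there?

-13/2

∂R/∂x = -2x + 3 = 0 and ∂R/∂y = 6y - 3 = 0, so (x, y) = (3/2, 1/2).
The Hessian has R_{xx} = -2, R_{yy} = 6, R_{xy} = 0, giving D = -12 < 0, so the point is a saddle point.
R(3/2, 1/2) = -13/2.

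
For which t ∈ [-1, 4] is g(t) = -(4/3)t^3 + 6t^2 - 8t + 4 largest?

-1

g'(t) = -4t^2 + 12t - 8, which vanishes at t = 1 and t = 2.
Candidates: g(-1) = 58/3, g(1) = 2/3, g(2) = 4/3, g(4) = -52/3.
The maximum over the interval is 58/3, attained at t = -1.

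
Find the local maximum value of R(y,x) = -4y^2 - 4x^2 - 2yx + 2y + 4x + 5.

91/15

∂R/∂y = -8y - 2x + 2 = 0 and ∂R/∂x = -2y - 8x + 4 = 0, so (y, x) = (2/15, 7/15).
The Hessian has R_{yy} = -8, R_{xx} = -8, R_{yx} = -2, giving D = 60 > 0 with R_{yy} < 0, so the point is a local maximum.
R(2/15, 7/15) = 91/15.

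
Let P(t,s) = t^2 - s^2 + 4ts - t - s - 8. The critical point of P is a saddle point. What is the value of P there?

∂P/∂t = 2t + 4s - 1 = 0 and ∂P/∂s = 4t - 2s - 1 = 0, so (t, s) = (3/10, 1/10).
The Hessian has P_{tt} = 2, P_{ss} = -2, P_{ts} = 4, giving D = -20 < 0, so the point is a saddle point.
P(3/10, 1/10) = -41/5.

-41/5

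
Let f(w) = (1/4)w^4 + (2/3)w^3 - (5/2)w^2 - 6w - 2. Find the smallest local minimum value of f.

-44/3

f'(w) = w^3 + 2w^2 - 5w - 6 = 0 at w = -3, -1, 2.
f''(w) = 3w^2 + 4w - 5. f''(-3) = 10 > 0 ⇒ local minimum; f''(-1) = -6 < 0 ⇒ local maximum; f''(2) = 15 > 0 ⇒ local minimum.
The smallest local minimum is f(2) = -44/3.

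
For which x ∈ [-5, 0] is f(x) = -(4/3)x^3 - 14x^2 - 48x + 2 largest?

-5

The derivative is -4x^2 - 28x - 48, which vanishes at x = -4 and x = -3.
Candidates: f(-5) = 176/3, f(-4) = 166/3, f(-3) = 56, f(0) = 2.
Hence the absolute maximum is 176/3 at x = -5.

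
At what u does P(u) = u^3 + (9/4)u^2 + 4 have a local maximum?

-3/2

Critical points: P'(u) = 3u^2 + (9/2)u vanishes at u = -3/2, 0.
P''(u) = 6u + 9/2. P''(-3/2) = -9/2 < 0 ⇒ local maximum; P''(0) = 9/2 > 0 ⇒ local minimum.
So the local maximum value is P(-3/2) = 91/16.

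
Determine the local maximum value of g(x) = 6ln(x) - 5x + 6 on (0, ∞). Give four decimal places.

1.0939

g'(x) = 6/x − 5 = 0 gives x = 6/5.
g''(x) = -6/x², which is negative for x > 0, so this is a local maximum.
g(6/5) = 6·ln(6/5) - 6 + 6 ≈ 1.0939.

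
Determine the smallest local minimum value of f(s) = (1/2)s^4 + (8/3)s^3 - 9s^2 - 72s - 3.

-375/2

f'(s) = 2s^3 + 8s^2 - 18s - 72 = 0 at s = -4, -3, 3.
Second-derivative test with f''(s) = 6s^2 + 16s - 18: f''(-4) = 14 > 0 ⇒ local minimum; f''(-3) = -12 < 0 ⇒ local maximum; f''(3) = 84 > 0 ⇒ local minimum.
The smallest local minimum is f(3) = -375/2.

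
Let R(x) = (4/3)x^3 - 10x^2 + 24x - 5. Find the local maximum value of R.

41/3

R'(x) = 4x^2 - 20x + 24 = 0 at x = 2, 3.
Since R''(x) = 8x - 20, we get R''(2) = -4 < 0 ⇒ local maximum; R''(3) = 4 > 0 ⇒ local minimum.
The local maximum is R(2) = 41/3.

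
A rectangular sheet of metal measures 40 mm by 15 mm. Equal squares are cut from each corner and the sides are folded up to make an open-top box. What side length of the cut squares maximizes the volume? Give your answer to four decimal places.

3.3333

With cut size x, the volume is V(x) = x(40 − 2x)(15 − 2x) for 0 < x < 7.5.
V'(x) = 12x^2 − 220x + 600. Setting V'(x) = 0 gives x ≈ 3.3333 (the root in (0, 7.5)).
V''(x) = 24x − 220 is negative there, so this is the maximum; V ≈ 925.9259.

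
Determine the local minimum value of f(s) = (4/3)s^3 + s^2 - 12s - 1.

f'(s) = 4s^2 + 2s - 12 = 0 at s = -2, 3/2.
f''(s) = 8s + 2. f''(-2) = -14 < 0 ⇒ local maximum; f''(3/2) = 14 > 0 ⇒ local minimum.
So the local minimum value is f(3/2) = -49/4.

-49/4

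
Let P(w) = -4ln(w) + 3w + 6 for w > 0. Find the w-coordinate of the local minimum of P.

P'(w) = -4/w + 3 = 0 gives w = 4/3.
P''(w) = 4/w², which is positive for w > 0, so this is a local minimum.
P(4/3) = -4·ln(4/3) + 4 + 6 ≈ 8.8493.

4/3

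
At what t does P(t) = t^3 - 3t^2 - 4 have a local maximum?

0

P'(t) = 3t^2 - 6t = 0 at t = 0, 2.
P''(t) = 6t - 6. P''(0) = -6 < 0 ⇒ local maximum; P''(2) = 6 > 0 ⇒ local minimum.
Thus P has its local maximum at t = 0, with value -4.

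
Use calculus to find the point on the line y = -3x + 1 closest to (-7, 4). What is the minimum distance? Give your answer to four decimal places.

Minimize D(x)^2 = (x + 7)^2 + (-3x - 3)^2.
d/dx[D^2] = 2(x + 7) + 2·(-3)·(-3x - 3) = 0 ⇒ x = -8/5.
Then y = 29/5 and the distance is √(162/5) ≈ 5.6921.

5.6921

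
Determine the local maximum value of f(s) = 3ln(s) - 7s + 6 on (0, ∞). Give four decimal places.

f'(s) = 3/s − 7 = 0 gives s = 3/7.
f''(s) = -3/s², which is negative for s > 0, so this is a local maximum.
f(3/7) = 3·ln(3/7) - 3 + 6 ≈ 0.4581.

0.4581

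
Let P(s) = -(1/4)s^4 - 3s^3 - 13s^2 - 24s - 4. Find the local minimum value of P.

47/4

P'(s) = -s^3 - 9s^2 - 26s - 24. Setting P'(s) = 0 gives s ∈ {-4, -3, -2}.
Second-derivative test with P''(s) = -3s^2 - 18s - 26: P''(-4) = -2 < 0 ⇒ local maximum; P''(-3) = 1 > 0 ⇒ local minimum; P''(-2) = -2 < 0 ⇒ local maximum.
So the local minimum value is P(-3) = 47/4.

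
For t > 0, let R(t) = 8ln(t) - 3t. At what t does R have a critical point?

8/3

R'(t) = 8/t − 3 = 0 gives t = 8/3.
R''(t) = -8/t², which is negative for t > 0, so this is a local maximum.
R(8/3) = 8·ln(8/3) - 8 ≈ -0.1534.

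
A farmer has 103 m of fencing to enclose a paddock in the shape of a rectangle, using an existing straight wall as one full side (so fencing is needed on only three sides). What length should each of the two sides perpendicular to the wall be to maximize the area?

103/4

Let the sides perpendicular to the wall have length x and the parallel side y, so 2x + y = 103 and the area is A = xy = x(103 − 2x).
A'(x) = 103 − 4x = 0 gives x = 103/4, and A''(x) = −4 < 0 confirms a maximum.
Then y = 103 − 2·103/4 = 103/2 and A = 10609/8.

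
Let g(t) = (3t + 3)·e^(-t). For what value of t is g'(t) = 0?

Differentiating with the product rule gives g'(t) = (-3t)·e^(-t). Since e^(-t) > 0, the only critical point is t = 0.
g''(0) has the same sign as -3 < 0, so this is a local maximum.
g(0) = (3)·e^(0) ≈ 3.0000.

0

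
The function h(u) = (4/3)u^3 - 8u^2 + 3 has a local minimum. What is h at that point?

-119/3

Critical points: h'(u) = 4u^2 - 16u vanishes at u = 0, 4.
Second-derivative test with h''(u) = 8u - 16: h''(0) = -16 < 0 ⇒ local maximum; h''(4) = 16 > 0 ⇒ local minimum.
Thus h has its local minimum at u = 4, with value -119/3.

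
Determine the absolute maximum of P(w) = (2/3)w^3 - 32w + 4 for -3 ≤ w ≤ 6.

P'(w) = 2w^2 - 32, whose only zero in [-3, 6] is w = 4.
Evaluating at the critical points and endpoints: P(-3) = 82, P(4) = -244/3, P(6) = -44.
Hence the absolute maximum is 82 at w = -3.

82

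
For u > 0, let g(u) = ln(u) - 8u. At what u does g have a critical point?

g'(u) = 1/u − 8 = 0 gives u = 1/8.
g''(u) = -1/u², which is negative for u > 0, so this is a local maximum.
g(1/8) = 1·ln(1/8) - 1 ≈ -3.0794.

1/8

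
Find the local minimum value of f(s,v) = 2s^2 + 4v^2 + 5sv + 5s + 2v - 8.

∂f/∂s = 4s + 5v + 5 = 0 and ∂f/∂v = 5s + 8v + 2 = 0, so (s, v) = (-30/7, 17/7).
The Hessian has f_{ss} = 4, f_{vv} = 8, f_{sv} = 5, giving D = 7 > 0 with f_{ss} > 0, so the point is a local minimum.
f(-30/7, 17/7) = -114/7.

-114/7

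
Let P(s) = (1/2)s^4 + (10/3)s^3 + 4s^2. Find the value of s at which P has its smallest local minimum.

P'(s) = 2s^3 + 10s^2 + 8s = 0 at s = -4, -1, 0.
Since P''(s) = 6s^2 + 20s + 8, we get P''(-4) = 24 > 0 ⇒ local minimum; P''(-1) = -6 < 0 ⇒ local maximum; P''(0) = 8 > 0 ⇒ local minimum.
So the smallest local minimum value is P(-4) = -64/3.

-4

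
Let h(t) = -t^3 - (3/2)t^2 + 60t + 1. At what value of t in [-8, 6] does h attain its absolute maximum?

The derivative is -3t^2 - 3t + 60, which vanishes at t = -5 and t = 4.
Evaluating at the critical points and endpoints: h(-8) = -63; h(-5) = -423/2; h(4) = 153; h(6) = 91.
The maximum over the interval is 153, attained at t = 4.

4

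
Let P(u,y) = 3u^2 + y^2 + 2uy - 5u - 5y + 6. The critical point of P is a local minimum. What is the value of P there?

∂P/∂u = 6u + 2y - 5 = 0 and ∂P/∂y = 2u + 2y - 5 = 0, so (u, y) = (0, 5/2).
The Hessian has P_{uu} = 6, P_{yy} = 2, P_{uy} = 2, giving D = 8 > 0 with P_{uu} > 0, so the point is a local minimum.
P(0, 5/2) = -1/4.

-1/4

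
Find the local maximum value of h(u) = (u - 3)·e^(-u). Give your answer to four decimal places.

0.0183

By the product rule, h'(u) = (-u + 4)·e^(-u). Since e^(-u) > 0, the only critical point is u = 4.
h''(4) has the same sign as -1 < 0, so this is a local maximum.
h(4) = (1)·e^(-4) ≈ 0.0183.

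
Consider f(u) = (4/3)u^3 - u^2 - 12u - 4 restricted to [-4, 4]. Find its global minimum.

Differentiating, f'(u) = 4u^2 - 2u - 12; which vanishes at u = -3/2 and u = 2.
Evaluating at the critical points and endpoints: f(-4) = -172/3; f(-3/2) = 29/4; f(2) = -64/3; f(4) = 52/3.
So the minimum is f(-4) = -172/3.

-172/3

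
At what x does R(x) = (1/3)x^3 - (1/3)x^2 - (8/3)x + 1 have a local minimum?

R'(x) = x^2 - (2/3)x - 8/3. Setting R'(x) = 0 gives x ∈ {-4/3, 2}.
Second-derivative test with R''(x) = 2x - 2/3: R''(-4/3) = -10/3 < 0 ⇒ local maximum; R''(2) = 10/3 > 0 ⇒ local minimum.
Thus R has its local minimum at x = 2, with value -3.

2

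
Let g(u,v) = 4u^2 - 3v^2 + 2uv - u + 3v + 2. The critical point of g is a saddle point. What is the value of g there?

11/4

∂g/∂u = 8u + 2v - 1 = 0 and ∂g/∂v = 2u - 6v + 3 = 0, so (u, v) = (0, 1/2).
The Hessian has g_{uu} = 8, g_{vv} = -6, g_{uv} = 2, giving D = -52 < 0, so the point is a saddle point.
g(0, 1/2) = 11/4.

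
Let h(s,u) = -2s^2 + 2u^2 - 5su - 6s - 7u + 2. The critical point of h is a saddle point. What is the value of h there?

∂h/∂s = -4s - 5u - 6 = 0 and ∂h/∂u = -5s + 4u - 7 = 0, so (s, u) = (-59/41, -2/41).
The Hessian has h_{ss} = -4, h_{uu} = 4, h_{su} = -5, giving D = -41 < 0, so the point is a saddle point.
h(-59/41, -2/41) = 266/41.

266/41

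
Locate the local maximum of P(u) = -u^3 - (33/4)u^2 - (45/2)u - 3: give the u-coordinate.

-5/2

P'(u) = -3u^2 - (33/2)u - 45/2 = 0 at u = -3, -5/2.
P''(u) = -6u - 33/2. P''(-3) = 3/2 > 0 ⇒ local minimum; P''(-5/2) = -3/2 < 0 ⇒ local maximum.
So the local maximum value is P(-5/2) = 277/16.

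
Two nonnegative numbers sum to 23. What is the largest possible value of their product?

With x + y = 23, the product is P(x) = x(23 − x).
P'(x) = 23 − 2x = 0 gives x = 23/2; P'' = −2 < 0, so this is the maximum.
P = 23/2·23/2 = 529/4.

529/4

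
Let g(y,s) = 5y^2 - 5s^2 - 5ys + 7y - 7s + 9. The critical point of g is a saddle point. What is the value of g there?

∂g/∂y = 10y - 5s + 7 = 0 and ∂g/∂s = -5y - 10s - 7 = 0, so (y, s) = (-21/25, -7/25).
The Hessian has g_{yy} = 10, g_{ss} = -10, g_{ys} = -5, giving D = -125 < 0, so the point is a saddle point.
g(-21/25, -7/25) = 176/25.

176/25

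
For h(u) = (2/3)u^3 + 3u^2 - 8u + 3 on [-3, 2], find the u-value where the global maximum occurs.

Differentiating, h'(u) = 2u^2 + 6u - 8; whose only zero in [-3, 2] is u = 1.
Candidates: h(-3) = 36,  h(1) = -4/3,  h(2) = 13/3.
The maximum over the interval is 36, attained at u = -3.

-3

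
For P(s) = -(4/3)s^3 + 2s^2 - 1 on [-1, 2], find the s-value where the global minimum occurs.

2

P'(s) = -4s^2 + 4s, which vanishes at s = 0 and s = 1.
Compare values at every candidate in [-1, 2]: P(-1) = 7/3,  P(0) = -1,  P(1) = -1/3,  P(2) = -11/3.
So the minimum is P(2) = -11/3.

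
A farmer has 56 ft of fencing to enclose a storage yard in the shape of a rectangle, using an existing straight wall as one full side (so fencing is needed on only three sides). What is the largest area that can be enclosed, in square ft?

Let the sides perpendicular to the wall have length x and the parallel side y, so 2x + y = 56 and the area is A = xy = x(56 − 2x).
A'(x) = 56 − 4x = 0 gives x = 14, and A''(x) = −4 < 0 confirms a maximum.
Then y = 56 − 2·14 = 28 and A = 392.

392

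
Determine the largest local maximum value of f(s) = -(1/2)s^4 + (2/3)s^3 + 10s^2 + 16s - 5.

401/3

f'(s) = -2s^3 + 2s^2 + 20s + 16. Setting f'(s) = 0 gives s ∈ {-2, -1, 4}.
f''(s) = -6s^2 + 4s + 20. f''(-2) = -12 < 0 ⇒ local maximum; f''(-1) = 10 > 0 ⇒ local minimum; f''(4) = -60 < 0 ⇒ local maximum.
So the largest local maximum value is f(4) = 401/3.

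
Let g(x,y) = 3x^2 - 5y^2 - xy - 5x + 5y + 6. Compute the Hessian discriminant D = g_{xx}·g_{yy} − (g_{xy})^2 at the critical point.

∂g/∂x = 6x - y - 5 = 0 and ∂g/∂y = -x - 10y + 5 = 0, so (x, y) = (55/61, 25/61).
The Hessian has g_{xx} = 6, g_{yy} = -10, g_{xy} = -1, giving D = -61 < 0, so the point is a saddle point.
D = (6)·(-10) − (-1)^2 = -61.

-61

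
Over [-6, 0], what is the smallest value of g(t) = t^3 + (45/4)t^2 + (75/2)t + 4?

-561/16

Differentiating, g'(t) = 3t^2 + (45/2)t + 75/2; which vanishes at t = -5 and t = -5/2.
Evaluating at the critical points and endpoints: g(-6) = -32; g(-5) = -109/4; g(-5/2) = -561/16; g(0) = 4.
Hence the absolute minimum is -561/16 at t = -5/2.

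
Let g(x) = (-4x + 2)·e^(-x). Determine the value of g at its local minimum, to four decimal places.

By the product rule, g'(x) = (4x - 6)·e^(-x). Since e^(-x) > 0, the only critical point is x = 3/2.
g''(3/2) has the same sign as 4 > 0, so this is a local minimum.
g(3/2) = (-4)·e^(-3/2) ≈ -0.8925.

-0.8925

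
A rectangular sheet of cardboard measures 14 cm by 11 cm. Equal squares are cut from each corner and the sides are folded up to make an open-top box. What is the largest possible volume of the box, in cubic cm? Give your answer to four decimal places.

140.0387

With cut size x, the volume is V(x) = x(14 − 2x)(11 − 2x) for 0 < x < 5.5.
V'(x) = 12x^2 − 100x + 154. Setting V'(x) = 0 gives x ≈ 2.0388 (the root in (0, 5.5)).
V''(x) = 24x − 100 is negative there, so this is the maximum; V ≈ 140.0387.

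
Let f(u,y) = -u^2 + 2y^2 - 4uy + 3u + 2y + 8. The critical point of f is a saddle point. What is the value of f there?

115/12

∂f/∂u = -2u - 4y + 3 = 0 and ∂f/∂y = -4u + 4y + 2 = 0, so (u, y) = (5/6, 1/3).
The Hessian has f_{uu} = -2, f_{yy} = 4, f_{uy} = -4, giving D = -24 < 0, so the point is a saddle point.
f(5/6, 1/3) = 115/12.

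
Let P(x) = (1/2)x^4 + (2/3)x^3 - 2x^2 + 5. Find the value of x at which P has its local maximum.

P'(x) = 2x^3 + 2x^2 - 4x = 0 at x = -2, 0, 1.
Since P''(x) = 6x^2 + 4x - 4, we get P''(-2) = 12 > 0 ⇒ local minimum; P''(0) = -4 < 0 ⇒ local maximum; P''(1) = 6 > 0 ⇒ local minimum.
So the local maximum value is P(0) = 5.

0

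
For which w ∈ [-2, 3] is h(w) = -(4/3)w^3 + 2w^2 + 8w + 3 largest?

2

h'(w) = -4w^2 + 4w + 8, which vanishes at w = -1 and w = 2.
Candidates: h(-2) = 17/3; h(-1) = -5/3; h(2) = 49/3; h(3) = 9.
The maximum over the interval is 49/3, attained at w = 2.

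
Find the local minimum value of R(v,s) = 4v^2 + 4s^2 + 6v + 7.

19/4

∂R/∂v = 8v + 6 = 0 and ∂R/∂s = 8s = 0, so (v, s) = (-3/4, 0).
The Hessian has R_{vv} = 8, R_{ss} = 8, R_{vs} = 0, giving D = 64 > 0 with R_{vv} > 0, so the point is a local minimum.
R(-3/4, 0) = 19/4.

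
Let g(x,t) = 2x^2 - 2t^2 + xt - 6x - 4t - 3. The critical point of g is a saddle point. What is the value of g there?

-115/17

∂g/∂x = 4x + t - 6 = 0 and ∂g/∂t = x - 4t - 4 = 0, so (x, t) = (28/17, -10/17).
The Hessian has g_{xx} = 4, g_{tt} = -4, g_{xt} = 1, giving D = -17 < 0, so the point is a saddle point.
g(28/17, -10/17) = -115/17.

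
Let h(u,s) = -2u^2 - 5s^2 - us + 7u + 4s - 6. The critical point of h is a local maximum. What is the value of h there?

∂h/∂u = -4u - s + 7 = 0 and ∂h/∂s = -u - 10s + 4 = 0, so (u, s) = (22/13, 3/13).
The Hessian has h_{uu} = -4, h_{ss} = -10, h_{us} = -1, giving D = 39 > 0 with h_{uu} < 0, so the point is a local maximum.
h(22/13, 3/13) = 5/13.

5/13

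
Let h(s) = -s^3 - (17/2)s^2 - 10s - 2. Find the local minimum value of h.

h'(s) = -3s^2 - 17s - 10 = 0 at s = -5, -2/3.
Second-derivative test with h''(s) = -6s - 17: h''(-5) = 13 > 0 ⇒ local minimum; h''(-2/3) = -13 < 0 ⇒ local maximum.
The local minimum is h(-5) = -79/2.

-79/2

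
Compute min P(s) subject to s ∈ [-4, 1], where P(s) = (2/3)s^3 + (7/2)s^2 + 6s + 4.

P'(s) = 2s^2 + 7s + 6, which vanishes at s = -2 and s = -3/2.
Compare values at every candidate in [-4, 1]: P(-4) = -20/3; P(-2) = 2/3; P(-3/2) = 5/8; P(1) = 85/6.
The minimum over the interval is -20/3, attained at s = -4.

-20/3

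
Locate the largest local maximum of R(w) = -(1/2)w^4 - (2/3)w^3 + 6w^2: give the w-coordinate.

R'(w) = -2w^3 - 2w^2 + 12w = 0 at w = -3, 0, 2.
R''(w) = -6w^2 - 4w + 12. R''(-3) = -30 < 0 ⇒ local maximum; R''(0) = 12 > 0 ⇒ local minimum; R''(2) = -20 < 0 ⇒ local maximum.
So the largest local maximum value is R(-3) = 63/2.

-3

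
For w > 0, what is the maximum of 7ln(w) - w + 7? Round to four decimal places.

P'(w) = 7/w − 1 = 0 gives w = 7.
P''(w) = -7/w², which is negative for w > 0, so this is a local maximum.
P(7) = 7·ln(7) - 7 + 7 ≈ 13.6214.

13.6214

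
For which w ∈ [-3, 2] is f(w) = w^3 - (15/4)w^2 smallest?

-3

Differentiating, f'(w) = 3w^2 - (15/2)w; whose only zero in [-3, 2] is w = 0.
Candidates: f(-3) = -243/4, f(0) = 0, f(2) = -7.
Hence the absolute minimum is -243/4 at w = -3.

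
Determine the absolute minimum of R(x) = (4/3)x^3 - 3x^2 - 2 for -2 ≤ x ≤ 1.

R'(x) = 4x^2 - 6x, whose only zero in [-2, 1] is x = 0.
Evaluating at the critical points and endpoints: R(-2) = -74/3; R(0) = -2; R(1) = -11/3.
The minimum over the interval is -74/3, attained at x = -2.

-74/3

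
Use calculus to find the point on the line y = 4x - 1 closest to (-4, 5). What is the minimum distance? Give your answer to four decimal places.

5.3358

Minimize D(x)^2 = (x + 4)^2 + (4x - 6)^2.
d/dx[D^2] = 2(x + 4) + 2·4·(4x - 6) = 0 ⇒ x = 20/17.
Then y = 63/17 and the distance is √(484/17) ≈ 5.3358.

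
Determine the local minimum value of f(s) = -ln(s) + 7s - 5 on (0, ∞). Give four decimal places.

f'(s) = -1/s + 7 = 0 gives s = 1/7.
f''(s) = 1/s², which is positive for s > 0, so this is a local minimum.
f(1/7) = -1·ln(1/7) + 1 - 5 ≈ -2.0541.

-2.0541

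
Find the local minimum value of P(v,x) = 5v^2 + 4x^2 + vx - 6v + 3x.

-207/79

∂P/∂v = 10v + x - 6 = 0 and ∂P/∂x = v + 8x + 3 = 0, so (v, x) = (51/79, -36/79).
The Hessian has P_{vv} = 10, P_{xx} = 8, P_{vx} = 1, giving D = 79 > 0 with P_{vv} > 0, so the point is a local minimum.
P(51/79, -36/79) = -207/79.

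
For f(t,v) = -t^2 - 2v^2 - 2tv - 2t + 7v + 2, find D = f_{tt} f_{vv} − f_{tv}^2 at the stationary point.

4

∂f/∂t = -2t - 2v - 2 = 0 and ∂f/∂v = -2t - 4v + 7 = 0, so (t, v) = (-11/2, 9/2).
The Hessian has f_{tt} = -2, f_{vv} = -4, f_{tv} = -2, giving D = 4 > 0 with f_{tt} < 0, so the point is a local maximum.
D = (-2)·(-4) − (-2)^2 = 4.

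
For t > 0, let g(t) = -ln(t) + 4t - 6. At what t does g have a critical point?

1/4

g'(t) = -1/t + 4 = 0 gives t = 1/4.
g''(t) = 1/t², which is positive for t > 0, so this is a local minimum.
g(1/4) = -1·ln(1/4) + 1 - 6 ≈ -3.6137.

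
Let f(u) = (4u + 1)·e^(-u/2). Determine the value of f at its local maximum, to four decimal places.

3.3349

f'(u) = 4·e^(-u/2) + (4u + 1)·(-1/2)·e^(-u/2) = (-2u + 7/2)·e^(-u/2). Since e^(-u/2) > 0, the only critical point is u = 7/4.
f''(7/4) has the same sign as -2 < 0, so this is a local maximum.
f(7/4) = (8)·e^(-7/8) ≈ 3.3349.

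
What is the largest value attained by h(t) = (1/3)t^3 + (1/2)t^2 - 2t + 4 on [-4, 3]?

23/2

The derivative is t^2 + t - 2, which vanishes at t = -2 and t = 1.
Candidates: h(-4) = -4/3,  h(-2) = 22/3,  h(1) = 17/6,  h(3) = 23/2.
Hence the absolute maximum is 23/2 at t = 3.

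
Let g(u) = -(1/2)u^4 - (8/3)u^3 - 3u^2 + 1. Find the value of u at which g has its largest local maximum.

Critical points: g'(u) = -2u^3 - 8u^2 - 6u vanishes at u = -3, -1, 0.
Since g''(u) = -6u^2 - 16u - 6, we get g''(-3) = -12 < 0 ⇒ local maximum; g''(-1) = 4 > 0 ⇒ local minimum; g''(0) = -6 < 0 ⇒ local maximum.
The largest local maximum is g(-3) = 11/2.

-3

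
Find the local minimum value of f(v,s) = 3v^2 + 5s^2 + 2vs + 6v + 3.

-3/14

∂f/∂v = 6v + 2s + 6 = 0 and ∂f/∂s = 2v + 10s = 0, so (v, s) = (-15/14, 3/14).
The Hessian has f_{vv} = 6, f_{ss} = 10, f_{vs} = 2, giving D = 56 > 0 with f_{vv} > 0, so the point is a local minimum.
f(-15/14, 3/14) = -3/14.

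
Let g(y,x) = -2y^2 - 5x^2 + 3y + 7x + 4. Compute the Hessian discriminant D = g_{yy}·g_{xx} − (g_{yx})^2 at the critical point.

40

∂g/∂y = -4y + 3 = 0 and ∂g/∂x = -10x + 7 = 0, so (y, x) = (3/4, 7/10).
The Hessian has g_{yy} = -4, g_{xx} = -10, g_{yx} = 0, giving D = 40 > 0 with g_{yy} < 0, so the point is a local maximum.
D = (-4)·(-10) − (0)^2 = 40.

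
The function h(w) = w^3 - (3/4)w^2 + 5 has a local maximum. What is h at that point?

5

Critical points: h'(w) = 3w^2 - (3/2)w vanishes at w = 0, 1/2.
h''(w) = 6w - 3/2. h''(0) = -3/2 < 0 ⇒ local maximum; h''(1/2) = 3/2 > 0 ⇒ local minimum.
Thus h has its local maximum at w = 0, with value 5.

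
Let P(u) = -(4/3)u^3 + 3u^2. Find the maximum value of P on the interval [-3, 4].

63

P'(u) = -4u^2 + 6u, which vanishes at u = 0 and u = 3/2.
Evaluating at the critical points and endpoints: P(-3) = 63; P(0) = 0; P(3/2) = 9/4; P(4) = -112/3.
So the maximum is P(-3) = 63.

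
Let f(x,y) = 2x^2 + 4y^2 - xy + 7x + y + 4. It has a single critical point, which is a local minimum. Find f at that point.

-81/31

∂f/∂x = 4x - y + 7 = 0 and ∂f/∂y = -x + 8y + 1 = 0, so (x, y) = (-57/31, -11/31).
The Hessian has f_{xx} = 4, f_{yy} = 8, f_{xy} = -1, giving D = 31 > 0 with f_{xx} > 0, so the point is a local minimum.
f(-57/31, -11/31) = -81/31.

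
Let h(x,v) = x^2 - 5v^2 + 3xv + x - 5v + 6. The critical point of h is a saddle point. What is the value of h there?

209/29

∂h/∂x = 2x + 3v + 1 = 0 and ∂h/∂v = 3x - 10v - 5 = 0, so (x, v) = (5/29, -13/29).
The Hessian has h_{xx} = 2, h_{vv} = -10, h_{xv} = 3, giving D = -29 < 0, so the point is a saddle point.
h(5/29, -13/29) = 209/29.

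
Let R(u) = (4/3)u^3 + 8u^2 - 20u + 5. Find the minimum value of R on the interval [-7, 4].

-17/3

Differentiating, R'(u) = 4u^2 + 16u - 20; which vanishes at u = -5 and u = 1.
Evaluating at the critical points and endpoints: R(-7) = 239/3; R(-5) = 415/3; R(1) = -17/3; R(4) = 415/3.
So the minimum is R(1) = -17/3.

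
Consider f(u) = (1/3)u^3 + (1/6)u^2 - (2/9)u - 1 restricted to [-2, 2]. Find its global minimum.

f'(u) = u^2 + (1/3)u - 2/9, which vanishes at u = -2/3 and u = 1/3.
Evaluating at the critical points and endpoints: f(-2) = -23/9,  f(-2/3) = -71/81,  f(1/3) = -169/162,  f(2) = 17/9.
The minimum over the interval is -23/9, attained at u = -2.

-23/9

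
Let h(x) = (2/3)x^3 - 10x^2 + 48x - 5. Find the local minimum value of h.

67

h'(x) = 2x^2 - 20x + 48. Setting h'(x) = 0 gives x ∈ {4, 6}.
h''(x) = 4x - 20. h''(4) = -4 < 0 ⇒ local maximum; h''(6) = 4 > 0 ⇒ local minimum.
Thus h has its local minimum at x = 6, with value 67.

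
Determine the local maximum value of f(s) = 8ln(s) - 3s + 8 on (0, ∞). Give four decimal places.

7.8466

f'(s) = 8/s − 3 = 0 gives s = 8/3.
f''(s) = -8/s², which is negative for s > 0, so this is a local maximum.
f(8/3) = 8·ln(8/3) - 8 + 8 ≈ 7.8466.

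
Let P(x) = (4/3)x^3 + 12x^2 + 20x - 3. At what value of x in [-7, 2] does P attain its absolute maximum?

2

Differentiating, P'(x) = 4x^2 + 24x + 20; which vanishes at x = -5 and x = -1.
Evaluating at the critical points and endpoints: P(-7) = -37/3,  P(-5) = 91/3,  P(-1) = -37/3,  P(2) = 287/3.
Hence the absolute maximum is 287/3 at x = 2.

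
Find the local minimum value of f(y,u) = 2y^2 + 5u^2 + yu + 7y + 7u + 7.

∂f/∂y = 4y + u + 7 = 0 and ∂f/∂u = y + 10u + 7 = 0, so (y, u) = (-21/13, -7/13).
The Hessian has f_{yy} = 4, f_{uu} = 10, f_{yu} = 1, giving D = 39 > 0 with f_{yy} > 0, so the point is a local minimum.
f(-21/13, -7/13) = -7/13.

-7/13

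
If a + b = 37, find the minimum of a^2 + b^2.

With a + b = 37, a^2 + b^2 = a^2 + (37 − a)^2.
The derivative 2a − 2(37 − a) = 4a − 74 vanishes at a = 37/2; second derivative 4 > 0, a minimum.
The minimum is 2·(37/2)^2 = 1369/2.

1369/2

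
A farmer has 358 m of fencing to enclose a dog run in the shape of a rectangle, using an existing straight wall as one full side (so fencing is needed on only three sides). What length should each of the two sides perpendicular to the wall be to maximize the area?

Let the sides perpendicular to the wall have length x and the parallel side y, so 2x + y = 358 and the area is A = xy = x(358 − 2x).
A'(x) = 358 − 4x = 0 gives x = 179/2, and A''(x) = −4 < 0 confirms a maximum.
Then y = 358 − 2·179/2 = 179 and A = 32041/2.

179/2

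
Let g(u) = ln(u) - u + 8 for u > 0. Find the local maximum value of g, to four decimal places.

7.0000

g'(u) = 1/u − 1 = 0 gives u = 1.
g''(u) = -1/u², which is negative for u > 0, so this is a local maximum.
g(1) = 1·ln(1) - 1 + 8 ≈ 7.0000.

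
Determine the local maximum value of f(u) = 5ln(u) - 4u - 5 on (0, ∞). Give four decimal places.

f'(u) = 5/u − 4 = 0 gives u = 5/4.
f''(u) = -5/u², which is negative for u > 0, so this is a local maximum.
f(5/4) = 5·ln(5/4) - 5 - 5 ≈ -8.8843.

-8.8843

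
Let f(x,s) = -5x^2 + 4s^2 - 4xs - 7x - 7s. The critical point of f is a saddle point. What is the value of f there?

∂f/∂x = -10x - 4s - 7 = 0 and ∂f/∂s = -4x + 8s - 7 = 0, so (x, s) = (-7/8, 7/16).
The Hessian has f_{xx} = -10, f_{ss} = 8, f_{xs} = -4, giving D = -96 < 0, so the point is a saddle point.
f(-7/8, 7/16) = 49/32.

49/32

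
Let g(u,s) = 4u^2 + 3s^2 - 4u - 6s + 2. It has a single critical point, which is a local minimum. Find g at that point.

-2

∂g/∂u = 8u - 4 = 0 and ∂g/∂s = 6s - 6 = 0, so (u, s) = (1/2, 1).
The Hessian has g_{uu} = 8, g_{ss} = 6, g_{us} = 0, giving D = 48 > 0 with g_{uu} > 0, so the point is a local minimum.
g(1/2, 1) = -2.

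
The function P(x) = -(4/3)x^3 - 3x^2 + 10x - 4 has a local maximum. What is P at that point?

5/3

P'(x) = -4x^2 - 6x + 10 = 0 at x = -5/2, 1.
P''(x) = -8x - 6. P''(-5/2) = 14 > 0 ⇒ local minimum; P''(1) = -14 < 0 ⇒ local maximum.
The local maximum is P(1) = 5/3.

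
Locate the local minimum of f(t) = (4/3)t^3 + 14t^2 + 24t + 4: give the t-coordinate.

f'(t) = 4t^2 + 28t + 24 = 0 at t = -6, -1.
Since f''(t) = 8t + 28, we get f''(-6) = -20 < 0 ⇒ local maximum; f''(-1) = 20 > 0 ⇒ local minimum.
The local minimum is f(-1) = -22/3.

-1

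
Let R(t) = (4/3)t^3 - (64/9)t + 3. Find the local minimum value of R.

-269/81

R'(t) = 4t^2 - 64/9 = 0 at t = -4/3, 4/3.
Since R''(t) = 8t, we get R''(-4/3) = -32/3 < 0 ⇒ local maximum; R''(4/3) = 32/3 > 0 ⇒ local minimum.
So the local minimum value is R(4/3) = -269/81.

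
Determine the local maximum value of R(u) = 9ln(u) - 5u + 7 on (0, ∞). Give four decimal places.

R'(u) = 9/u − 5 = 0 gives u = 9/5.
R''(u) = -9/u², which is negative for u > 0, so this is a local maximum.
R(9/5) = 9·ln(9/5) - 9 + 7 ≈ 3.2901.

3.2901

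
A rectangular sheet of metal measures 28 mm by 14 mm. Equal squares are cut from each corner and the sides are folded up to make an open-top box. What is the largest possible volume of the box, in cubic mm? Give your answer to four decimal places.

528.0830

With cut size x, the volume is V(x) = x(28 − 2x)(14 − 2x) for 0 < x < 7.
V'(x) = 12x^2 − 168x + 392. Setting V'(x) = 0 gives x ≈ 2.9585 (the root in (0, 7)).
V''(x) = 24x − 168 is negative there, so this is the maximum; V ≈ 528.0830.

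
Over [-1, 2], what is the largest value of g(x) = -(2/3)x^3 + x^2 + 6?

g'(x) = -2x^2 + 2x, which vanishes at x = 0 and x = 1.
Candidates: g(-1) = 23/3; g(0) = 6; g(1) = 19/3; g(2) = 14/3.
The maximum over the interval is 23/3, attained at x = -1.

23/3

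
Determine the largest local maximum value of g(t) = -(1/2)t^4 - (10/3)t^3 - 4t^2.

64/3

Critical points: g'(t) = -2t^3 - 10t^2 - 8t vanishes at t = -4, -1, 0.
g''(t) = -6t^2 - 20t - 8. g''(-4) = -24 < 0 ⇒ local maximum; g''(-1) = 6 > 0 ⇒ local minimum; g''(0) = -8 < 0 ⇒ local maximum.
The largest local maximum is g(-4) = 64/3.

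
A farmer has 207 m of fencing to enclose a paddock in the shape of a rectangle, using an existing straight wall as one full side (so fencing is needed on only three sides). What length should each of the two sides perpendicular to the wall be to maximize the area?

Let the sides perpendicular to the wall have length x and the parallel side y, so 2x + y = 207 and the area is A = xy = x(207 − 2x).
A'(x) = 207 − 4x = 0 gives x = 207/4, and A''(x) = −4 < 0 confirms a maximum.
Then y = 207 − 2·207/4 = 207/2 and A = 42849/8.

207/4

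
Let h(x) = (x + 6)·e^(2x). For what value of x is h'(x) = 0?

By the product rule, h'(x) = (2x + 13)·e^(2x). Since e^(2x) > 0, the only critical point is x = -13/2.
h''(-13/2) has the same sign as 2 > 0, so this is a local minimum.
h(-13/2) = (-1/2)·e^(-13) ≈ -0.0000.

-13/2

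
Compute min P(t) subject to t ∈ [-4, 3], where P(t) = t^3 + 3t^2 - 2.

-18

P'(t) = 3t^2 + 6t, which vanishes at t = -2 and t = 0.
Evaluating at the critical points and endpoints: P(-4) = -18,  P(-2) = 2,  P(0) = -2,  P(3) = 52.
So the minimum is P(-4) = -18.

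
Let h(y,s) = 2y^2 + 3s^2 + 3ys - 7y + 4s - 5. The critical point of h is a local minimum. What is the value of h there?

∂h/∂y = 4y + 3s - 7 = 0 and ∂h/∂s = 3y + 6s + 4 = 0, so (y, s) = (18/5, -37/15).
The Hessian has h_{yy} = 4, h_{ss} = 6, h_{ys} = 3, giving D = 15 > 0 with h_{yy} > 0, so the point is a local minimum.
h(18/5, -37/15) = -338/15.

-338/15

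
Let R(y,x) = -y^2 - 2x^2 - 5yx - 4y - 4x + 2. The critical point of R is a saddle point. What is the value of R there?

66/17

∂R/∂y = -2y - 5x - 4 = 0 and ∂R/∂x = -5y - 4x - 4 = 0, so (y, x) = (-4/17, -12/17).
The Hessian has R_{yy} = -2, R_{xx} = -4, R_{yx} = -5, giving D = -17 < 0, so the point is a saddle point.
R(-4/17, -12/17) = 66/17.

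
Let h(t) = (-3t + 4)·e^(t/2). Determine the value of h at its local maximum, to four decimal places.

4.2992

Differentiating with the product rule gives h'(t) = (-(3/2)t - 1)·e^(t/2). Since e^(t/2) > 0, the only critical point is t = -2/3.
h''(-2/3) has the same sign as -3/2 < 0, so this is a local maximum.
h(-2/3) = (6)·e^(-1/3) ≈ 4.2992.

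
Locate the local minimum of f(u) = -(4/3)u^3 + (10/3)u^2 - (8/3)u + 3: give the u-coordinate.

2/3

f'(u) = -4u^2 + (20/3)u - 8/3 = 0 at u = 2/3, 1.
f''(u) = -8u + 20/3. f''(2/3) = 4/3 > 0 ⇒ local minimum; f''(1) = -4/3 < 0 ⇒ local maximum.
Thus f has its local minimum at u = 2/3, with value 187/81.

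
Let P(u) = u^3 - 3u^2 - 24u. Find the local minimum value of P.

-80

P'(u) = 3u^2 - 6u - 24 = 0 at u = -2, 4.
Second-derivative test with P''(u) = 6u - 6: P''(-2) = -18 < 0 ⇒ local maximum; P''(4) = 18 > 0 ⇒ local minimum.
Thus P has its local minimum at u = 4, with value -80.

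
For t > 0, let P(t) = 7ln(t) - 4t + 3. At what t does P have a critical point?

7/4

P'(t) = 7/t − 4 = 0 gives t = 7/4.
P''(t) = -7/t², which is negative for t > 0, so this is a local maximum.
P(7/4) = 7·ln(7/4) - 7 + 3 ≈ -0.0827.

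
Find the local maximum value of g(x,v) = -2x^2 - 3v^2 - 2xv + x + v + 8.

163/20

∂g/∂x = -4x - 2v + 1 = 0 and ∂g/∂v = -2x - 6v + 1 = 0, so (x, v) = (1/5, 1/10).
The Hessian has g_{xx} = -4, g_{vv} = -6, g_{xv} = -2, giving D = 20 > 0 with g_{xx} < 0, so the point is a local maximum.
g(1/5, 1/10) = 163/20.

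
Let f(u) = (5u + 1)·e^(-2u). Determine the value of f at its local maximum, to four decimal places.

1.3720

f'(u) = 5·e^(-2u) + (5u + 1)·(-2)·e^(-2u) = (-10u + 3)·e^(-2u). Since e^(-2u) > 0, the only critical point is u = 3/10.
f''(3/10) has the same sign as -10 < 0, so this is a local maximum.
f(3/10) = (5/2)·e^(-3/5) ≈ 1.3720.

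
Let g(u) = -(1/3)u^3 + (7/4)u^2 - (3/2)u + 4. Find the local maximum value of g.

25/4

Critical points: g'(u) = -u^2 + (7/2)u - 3/2 vanishes at u = 1/2, 3.
Second-derivative test with g''(u) = -2u + 7/2: g''(1/2) = 5/2 > 0 ⇒ local minimum; g''(3) = -5/2 < 0 ⇒ local maximum.
So the local maximum value is g(3) = 25/4.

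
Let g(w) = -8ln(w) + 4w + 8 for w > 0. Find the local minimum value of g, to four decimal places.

10.4548

g'(w) = -8/w + 4 = 0 gives w = 2.
g''(w) = 8/w², which is positive for w > 0, so this is a local minimum.
g(2) = -8·ln(2) + 8 + 8 ≈ 10.4548.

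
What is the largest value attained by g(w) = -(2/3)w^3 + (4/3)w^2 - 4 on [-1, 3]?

Differentiating, g'(w) = -2w^2 + (8/3)w; which vanishes at w = 0 and w = 4/3.
Candidates: g(-1) = -2, g(0) = -4, g(4/3) = -260/81, g(3) = -10.
So the maximum is g(-1) = -2.

-2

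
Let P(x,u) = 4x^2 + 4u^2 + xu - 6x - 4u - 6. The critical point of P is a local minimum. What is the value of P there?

∂P/∂x = 8x + u - 6 = 0 and ∂P/∂u = x + 8u - 4 = 0, so (x, u) = (44/63, 26/63).
The Hessian has P_{xx} = 8, P_{uu} = 8, P_{xu} = 1, giving D = 63 > 0 with P_{xx} > 0, so the point is a local minimum.
P(44/63, 26/63) = -562/63.

-562/63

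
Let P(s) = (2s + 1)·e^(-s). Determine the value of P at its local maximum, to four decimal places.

By the product rule, P'(s) = (-2s + 1)·e^(-s). Since e^(-s) > 0, the only critical point is s = 1/2.
P''(1/2) has the same sign as -2 < 0, so this is a local maximum.
P(1/2) = (2)·e^(-1/2) ≈ 1.2131.

1.2131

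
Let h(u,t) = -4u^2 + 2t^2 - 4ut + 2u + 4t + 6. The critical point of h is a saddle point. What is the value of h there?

∂h/∂u = -8u - 4t + 2 = 0 and ∂h/∂t = -4u + 4t + 4 = 0, so (u, t) = (1/2, -1/2).
The Hessian has h_{uu} = -8, h_{tt} = 4, h_{ut} = -4, giving D = -48 < 0, so the point is a saddle point.
h(1/2, -1/2) = 11/2.

11/2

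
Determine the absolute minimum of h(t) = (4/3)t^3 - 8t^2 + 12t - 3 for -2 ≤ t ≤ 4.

Differentiating, h'(t) = 4t^2 - 16t + 12; which vanishes at t = 1 and t = 3.
Candidates: h(-2) = -209/3, h(1) = 7/3, h(3) = -3, h(4) = 7/3.
The minimum over the interval is -209/3, attained at t = -2.

-209/3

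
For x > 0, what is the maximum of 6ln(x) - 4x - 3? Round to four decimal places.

f'(x) = 6/x − 4 = 0 gives x = 3/2.
f''(x) = -6/x², which is negative for x > 0, so this is a local maximum.
f(3/2) = 6·ln(3/2) - 6 - 3 ≈ -6.5672.

-6.5672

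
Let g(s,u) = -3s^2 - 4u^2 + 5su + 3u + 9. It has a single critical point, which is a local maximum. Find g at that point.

∂g/∂s = -6s + 5u = 0 and ∂g/∂u = 5s - 8u + 3 = 0, so (s, u) = (15/23, 18/23).
The Hessian has g_{ss} = -6, g_{uu} = -8, g_{su} = 5, giving D = 23 > 0 with g_{ss} < 0, so the point is a local maximum.
g(15/23, 18/23) = 234/23.

234/23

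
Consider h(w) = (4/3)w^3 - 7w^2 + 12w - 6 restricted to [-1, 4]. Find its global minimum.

Differentiating, h'(w) = 4w^2 - 14w + 12; which vanishes at w = 3/2 and w = 2.
Compare values at every candidate in [-1, 4]: h(-1) = -79/3; h(3/2) = 3/4; h(2) = 2/3; h(4) = 46/3.
So the minimum is h(-1) = -79/3.

-79/3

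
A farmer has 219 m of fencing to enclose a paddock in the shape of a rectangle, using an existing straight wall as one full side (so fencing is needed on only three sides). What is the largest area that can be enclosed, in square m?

47961/8

Let the sides perpendicular to the wall have length x and the parallel side y, so 2x + y = 219 and the area is A = xy = x(219 − 2x).
A'(x) = 219 − 4x = 0 gives x = 219/4, and A''(x) = −4 < 0 confirms a maximum.
Then y = 219 − 2·219/4 = 219/2 and A = 47961/8.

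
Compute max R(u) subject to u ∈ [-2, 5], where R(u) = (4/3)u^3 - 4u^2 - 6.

Differentiating, R'(u) = 4u^2 - 8u; which vanishes at u = 0 and u = 2.
Evaluating at the critical points and endpoints: R(-2) = -98/3,  R(0) = -6,  R(2) = -34/3,  R(5) = 182/3.
Hence the absolute maximum is 182/3 at u = 5.

182/3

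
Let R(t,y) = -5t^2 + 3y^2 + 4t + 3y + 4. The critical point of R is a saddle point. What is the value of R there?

81/20

∂R/∂t = -10t + 4 = 0 and ∂R/∂y = 6y + 3 = 0, so (t, y) = (2/5, -1/2).
The Hessian has R_{tt} = -10, R_{yy} = 6, R_{ty} = 0, giving D = -60 < 0, so the point is a saddle point.
R(2/5, -1/2) = 81/20.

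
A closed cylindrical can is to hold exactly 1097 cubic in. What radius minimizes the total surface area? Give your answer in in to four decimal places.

With radius r and height h, πr²h = 1097 so h = 1097/(πr²), and S(r) = 2πr² + 2πrh = 2πr² + 2·1097/r.
S'(r) = 4πr − 2·1097/r² = 0 ⇒ r³ = 1097/(2π), so r ≈ 5.5891 and h = 2r ≈ 11.1782.
S''(r) = 4π + 4·1097/r³ > 0, so this is the minimum; S ≈ 588.8242.

5.5891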